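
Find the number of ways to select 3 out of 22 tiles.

C(22,3) = 22!/(3! x 19!).

Final answer: \binom{22}{3} = 1540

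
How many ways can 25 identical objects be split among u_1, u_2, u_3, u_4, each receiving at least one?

Substitute u'_i = u_i - 1 (so u'_i >= 0). Then sum u'_i = 25 - 4 = 21.
Stars and bars: C(21+4-1, 4-1) = C(24,3).

Final answer: C(24,3) = 2024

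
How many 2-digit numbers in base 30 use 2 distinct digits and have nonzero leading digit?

The leading digit has 29 choices (anything but zero); the next has 29 (anything but the first), then 28, and so on, one fewer each time.
Total: 29 x 29.

Final answer: 841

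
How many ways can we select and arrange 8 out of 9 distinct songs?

P(9,8) = 9!/(9-8)! = 9!/1!.

Final answer: P(9,8) = 362880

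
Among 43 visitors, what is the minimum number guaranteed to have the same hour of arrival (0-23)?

There are 24 possible values for hour of arrival (0-23). With 43 visitors and 24 categories, by pigeonhole: ceiling(43/24).

Final answer: 2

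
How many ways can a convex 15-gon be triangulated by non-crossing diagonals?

This is a standard Catalan-number count: the answer is C_n. Here n = 15 - 2 = 13.
C_n = C(2n,n) - C(2n,n+1), so C_{13} = C(26,13) - C(26,14) = 10400600 - 9657700.

Final answer: C_{13} = 742900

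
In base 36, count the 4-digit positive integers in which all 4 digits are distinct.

The leading digit has 35 choices (anything but zero); the next has 35 (anything but the first), then 34, and so on, one fewer each time.
Total: 35 x 35 x 34 x 33.

Final answer: 1374450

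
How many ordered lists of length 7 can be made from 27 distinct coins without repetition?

P(27,7) = 27!/(27-7)! = 27!/20!.

Final answer: P(27,7) = 4475671200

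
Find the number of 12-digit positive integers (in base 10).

These are the integers in [10^11, 10^12), so the count is 10^12 - 10^11 = 9 x 10^11.

Final answer: 900000000000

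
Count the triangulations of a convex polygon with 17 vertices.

This is a standard Catalan-number count: the answer is C_n. Here n = 17 - 2 = 15.
C_n = C(2n,n) - C(2n,n+1), so C_{15} = C(30,15) - C(30,16) = 155117520 - 145422675.

Final answer: C_{15} = 9694845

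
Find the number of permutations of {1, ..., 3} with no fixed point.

Derangements satisfy D(n) = (n-1)(D(n-1) + D(n-2)), starting from D(0)=1, D(1)=0.
Building up: D(2)=1.
D(3) = 2 x (D(2) + D(1)) = 2 x (1 + 0).

Final answer: D(3) = 2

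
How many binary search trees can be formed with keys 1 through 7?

This is a standard Catalan-number count: the answer is C_n. Here n = 7.
C_n = C(2n,n)/(n+1), so C_{7} = C(14,7)/8 = 3432/8.

Final answer: C_{7} = 429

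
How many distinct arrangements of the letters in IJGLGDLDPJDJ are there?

Letters (D:3, G:2, I:1, J:3, L:2, P:1). Total letters: 12.
Permutations = 12!/(3! x 3! x 2! x 2!).

Final answer: 3326400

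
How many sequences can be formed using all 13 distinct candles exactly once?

The number of ways to arrange 13 distinct objects is 13!.

Final answer: 13! = 6227020800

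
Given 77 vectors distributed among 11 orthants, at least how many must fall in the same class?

By pigeonhole with 77 objects and 11 categories: ceiling(77/11).

Final answer: 7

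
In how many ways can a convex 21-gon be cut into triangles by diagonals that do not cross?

This is a standard Catalan-number count: the answer is C_n. Here n = 21 - 2 = 19.
Using C_0 = 1 and C_(k+1) = C_k x 2(2k+1)/(k+2), build up term by term: C_1=1, C_2=2, C_3=5, C_4=14, C_5=42, C_6=132, C_7=429, C_8=1430, C_9=4862, C_10=16796, C_11=58786, C_12=208012, C_13=742900, C_14=2674440, C_15=9694845, C_16=35357670, C_17=129644790, C_18=477638700, C_19=1767263190.

Final answer: C_{19} = 1767263190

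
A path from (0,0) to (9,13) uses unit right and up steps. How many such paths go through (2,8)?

Paths (0,0)->(2,8): C(10,8) = 45.
Paths (2,8)->(9,13): C(12,5) = 792.
By multiplication principle: 45 x 792.

Final answer: 35640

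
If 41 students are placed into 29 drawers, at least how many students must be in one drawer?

By the pigeonhole principle: ceiling(41/29).

Final answer: 2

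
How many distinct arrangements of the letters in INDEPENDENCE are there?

Letters (C:1, D:2, E:4, I:1, N:3, P:1). Total letters: 12.
Permutations = 12!/(4! x 3! x 2!).

Final answer: 1663200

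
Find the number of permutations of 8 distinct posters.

The number of ways to arrange 8 distinct objects is 8!.

Final answer: 8! = 40320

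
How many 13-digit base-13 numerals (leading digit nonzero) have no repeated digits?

The leading digit has 12 choices (anything but zero); the next has 12 (anything but the first), then 11, and so on, one fewer each time.
Total: 12 x 12 x 11 x 10 x 9 x 8 x 7 x 6 x 5 x 4 x 3 x 2 x 1.

Final answer: 5748019200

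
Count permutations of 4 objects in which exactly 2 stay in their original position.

Choose which 2 elements are fixed: C(4,2) = 6.
Derange the remaining 2 using D(j) = (j-1)(D(j-1) + D(j-2)), D(0)=1, D(1)=0: D(2)=1.
Total: 6 x 1.

Final answer: C(4,2) D(2) = 6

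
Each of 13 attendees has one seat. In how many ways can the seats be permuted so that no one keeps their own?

Use the recurrence D(n) = (n-1)(D(n-1) + D(n-2)) with D(0)=1, D(1)=0.
D(2) = 1 x (0 + 1) = 1
D(3) = 2 x (1 + 0) = 2
D(4) = 3 x (2 + 1) = 9
D(5) = 4 x (9 + 2) = 44
D(6) = 5 x (44 + 9) = 265
D(7) = 6 x (265 + 44) = 1854
D(8) = 7 x (1854 + 265) = 14833
D(9) = 8 x (14833 + 1854) = 133496
D(10) = 9 x (133496 + 14833) = 1334961
D(11) = 10 x (1334961 + 133496) = 14684570
D(12) = 11 x (14684570 + 1334961) = 176214841
D(13) = 12 x (D(12) + D(11)) = 12 x (176214841 + 14684570)

Final answer: D(13) = 2290792932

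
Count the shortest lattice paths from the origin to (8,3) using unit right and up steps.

Each path has 8 right steps and 3 up steps in some order (11 steps total).
Choose which 3 of the 11 steps are up: C(11,3).

Final answer: C(11,3) = 165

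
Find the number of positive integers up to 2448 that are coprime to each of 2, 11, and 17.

|div by 2|=1224, |div by 11|=222, |div by 17|=144.
|div by 2&11|=111, |div by 2&17|=72, |div by 11&17|=13, |div by all|=6.
By inclusion-exclusion, divisible by at least one: 1224+222+144-111-72-13+6 = 1400.
Not divisible by any: 2448 - 1400.

Final answer: 1048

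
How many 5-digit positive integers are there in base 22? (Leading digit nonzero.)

These are the integers in [22^4, 22^5), so the count is 22^5 - 22^4 = 21 x 22^4.

Final answer: 4919376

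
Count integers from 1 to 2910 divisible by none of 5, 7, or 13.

|div by 5|=582, |div by 7|=415, |div by 13|=223.
|div by 5&7|=83, |div by 5&13|=44, |div by 7&13|=31, |div by all|=6.
By inclusion-exclusion, divisible by at least one: 582+415+223-83-44-31+6 = 1068.
Not divisible by any: 2910 - 1068.

Final answer: 1842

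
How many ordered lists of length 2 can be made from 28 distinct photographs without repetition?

P(28,2) = 28!/(28-2)! = 28!/26!.

Final answer: P(28,2) = 756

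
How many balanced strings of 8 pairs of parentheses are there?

This is counted by the nth Catalan number C_n. Here n = 8 (pairs).
C_n = (2n)!/(n!(n+1)!), so C_{8} = 16!/(8! x 9!) = C(16,8)/9 = 12870/9.

Final answer: C_{8} = 1430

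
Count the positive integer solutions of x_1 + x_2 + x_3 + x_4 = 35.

Substitute x'_i = x_i - 1 (so x'_i >= 0). Then sum x'_i = 35 - 4 = 31.
Stars and bars: C(31+4-1, 4-1) = C(34,3).

Final answer: C(34,3) = 5984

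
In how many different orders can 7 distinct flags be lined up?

The number of ways to arrange 7 distinct objects is 7!.

Final answer: 7! = 5040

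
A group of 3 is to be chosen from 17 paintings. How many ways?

C(17,3) = 17!/(3! x 14!).

Final answer: \binom{17}{3} = 680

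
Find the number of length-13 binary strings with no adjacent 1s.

Classify by the final bit: ...0 gives a(n-1) strings, ...01 gives a(n-2) strings. Thus a(n) = a(n-1) + a(n-2) with a(1)=2, a(2)=3.
Building up term by term: a(1)=2, a(2)=3, a(3)=5, a(4)=8, a(5)=13, a(6)=21, a(7)=34, a(8)=55, a(9)=89, a(10)=144, a(11)=233, a(12)=377, a(13)=610.

Final answer: 610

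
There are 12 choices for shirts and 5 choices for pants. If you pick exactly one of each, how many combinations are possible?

By the multiplication principle: 12 x 5.

Final answer: 60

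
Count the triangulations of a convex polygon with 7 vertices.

This is counted by the nth Catalan number C_n. Here n = 7 - 2 = 5.
C_n = C(2n,n)/(n+1), so C_{5} = C(10,5)/6 = 252/6.

Final answer: C_{5} = 42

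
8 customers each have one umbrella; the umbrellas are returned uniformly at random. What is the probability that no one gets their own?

Derangements satisfy D(n) = (n-1)(D(n-1) + D(n-2)), starting from D(0)=1, D(1)=0.
Building up: D(2)=1, D(3)=2, D(4)=9, D(5)=44, D(6)=265, D(7)=1854, D(8)=14833.
Total arrangements: 8! = 40320.
Probability = D(8)/8! = 2119/5760.

Final answer: D(8)/8! = 14833/40320 = 0.367882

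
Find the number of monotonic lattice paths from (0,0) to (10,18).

Each path has 10 right steps and 18 up steps in some order (28 steps total).
Choose which 18 of the 28 steps are up: C(28,18).

Final answer: C(28,18) = 13123110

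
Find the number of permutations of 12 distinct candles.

The number of ways to arrange 12 distinct objects is 12!.

Final answer: 12! = 479001600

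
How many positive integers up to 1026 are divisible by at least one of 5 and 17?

Multiples of 5: 205. Multiples of 17: 60. Of both (lcm=85): 12.
By inclusion-exclusion: 205 + 60 - 12.

Final answer: 253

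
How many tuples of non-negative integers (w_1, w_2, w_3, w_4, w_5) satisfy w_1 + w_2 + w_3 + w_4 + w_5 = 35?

Stars and bars with 35 stars and 4 bars:
C(35+5-1, 5-1) = C(39,4).

Final answer: C(39,4) = 82251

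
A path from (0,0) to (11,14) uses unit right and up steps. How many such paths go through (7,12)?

Paths (0,0)->(7,12): C(19,12) = 50388.
Paths (7,12)->(11,14): C(6,2) = 15.
By multiplication principle: 50388 x 15.

Final answer: 755820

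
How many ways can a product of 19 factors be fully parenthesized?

The structures are counted by the Catalan number C_n. Here n = 19 - 1 = 18.
C_n = (2n)!/(n!(n+1)!), so C_{18} = 36!/(18! x 19!) = C(36,18)/19 = 9075135300/19.

Final answer: C_{18} = 477638700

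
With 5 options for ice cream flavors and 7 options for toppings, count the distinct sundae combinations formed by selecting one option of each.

By the multiplication principle: 5 x 7.

Final answer: 35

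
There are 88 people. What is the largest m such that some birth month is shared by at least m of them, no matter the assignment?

There are 12 possible values for birth month. With 88 people and 12 categories, by pigeonhole: ceiling(88/12).

Final answer: 8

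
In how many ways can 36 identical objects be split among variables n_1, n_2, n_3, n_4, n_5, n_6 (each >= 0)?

Stars and bars with 36 stars and 5 bars:
C(36+6-1, 6-1) = C(41,5).

Final answer: C(41,5) = 749398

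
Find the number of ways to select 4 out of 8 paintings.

C(8,4) = 8!/(4! x (8-4)!).

Final answer: C(8,4) = 70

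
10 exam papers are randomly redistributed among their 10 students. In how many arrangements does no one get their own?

Derangements satisfy D(n) = (n-1)(D(n-1) + D(n-2)), starting from D(0)=1, D(1)=0.
D(2) = 1 x (0 + 1) = 1
D(3) = 2 x (1 + 0) = 2
D(4) = 3 x (2 + 1) = 9
D(5) = 4 x (9 + 2) = 44
D(6) = 5 x (44 + 9) = 265
D(7) = 6 x (265 + 44) = 1854
D(8) = 7 x (1854 + 265) = 14833
D(9) = 8 x (14833 + 1854) = 133496
D(10) = 9 x (D(9) + D(8)) = 9 x (133496 + 14833)

Final answer: D(10) = 1334961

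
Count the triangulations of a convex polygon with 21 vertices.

This is a standard Catalan-number count: the answer is C_n. Here n = 21 - 2 = 19.
Using C_0 = 1 and C_(k+1) = C_k x 2(2k+1)/(k+2), build up term by term: C_1=1, C_2=2, C_3=5, C_4=14, C_5=42, C_6=132, C_7=429, C_8=1430, C_9=4862, C_10=16796, C_11=58786, C_12=208012, C_13=742900, C_14=2674440, C_15=9694845, C_16=35357670, C_17=129644790, C_18=477638700, C_19=1767263190.

Final answer: C_{19} = 1767263190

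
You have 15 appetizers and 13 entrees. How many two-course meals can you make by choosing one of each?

By the multiplication principle: 15 x 13.

Final answer: 195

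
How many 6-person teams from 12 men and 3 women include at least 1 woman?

Sum over valid woman counts:
C(3,1)C(12,5) = 2376
C(3,2)C(12,4) = 1485
C(3,3)C(12,3) = 220
Total: 2376 + 1485 + 220.

Final answer: 4081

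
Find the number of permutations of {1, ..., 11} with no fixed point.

Derangements satisfy D(n) = (n-1)(D(n-1) + D(n-2)), starting from D(0)=1, D(1)=0.
Building up: D(2)=1, D(3)=2, D(4)=9, D(5)=44, D(6)=265, D(7)=1854, D(8)=14833, D(9)=133496, D(10)=1334961.
D(11) = 10 x (D(10) + D(9)) = 10 x (1334961 + 133496).

Final answer: D(11) = 14684570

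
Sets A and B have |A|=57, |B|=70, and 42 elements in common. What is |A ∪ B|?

|A union B| = |A| + |B| - |A intersect B| = 57 + 70 - 42.

Final answer: 85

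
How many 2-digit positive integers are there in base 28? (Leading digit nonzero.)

These are the integers in [28^1, 28^2), so the count is 28^2 - 28^1 = 27 x 28^1.

Final answer: 756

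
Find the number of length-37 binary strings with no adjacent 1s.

Let a(n) count valid strings. If the last bit is 0 the prefix is any valid string of length n-1; if it is 1 the string must end in 01 with a valid prefix of length n-2. So a(n) = a(n-1) + a(n-2), a(1)=2, a(2)=3.
Computing successive values: a(1)=2, a(2)=3, a(3)=5, a(4)=8, a(5)=13, a(6)=21, a(7)=34, a(8)=55, a(9)=89, a(10)=144, a(11)=233, a(12)=377, a(13)=610, a(14)=987, a(15)=1597, a(16)=2584, a(17)=4181, a(18)=6765, a(19)=10946, a(20)=17711, a(21)=28657, a(22)=46368, a(23)=75025, a(24)=121393, a(25)=196418, a(26)=317811, a(27)=514229, a(28)=832040, a(29)=1346269, a(30)=2178309, a(31)=3524578, a(32)=5702887, a(33)=9227465, a(34)=14930352, a(35)=24157817, a(36)=39088169, a(37)=63245986.

Final answer: 63245986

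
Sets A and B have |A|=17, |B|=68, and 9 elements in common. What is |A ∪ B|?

|A union B| = |A| + |B| - |A intersect B| = 17 + 68 - 9.

Final answer: 76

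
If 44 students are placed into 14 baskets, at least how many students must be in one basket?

By the pigeonhole principle: ceiling(44/14).

Final answer: 4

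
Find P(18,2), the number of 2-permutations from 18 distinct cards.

P(18,2) = 18!/(18-2)! = 18!/16!.

Final answer: P(18,2) = 306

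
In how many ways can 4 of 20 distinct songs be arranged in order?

P(20,4) = 20!/(20-4)! = 20!/16!.

Final answer: P(20,4) = 116280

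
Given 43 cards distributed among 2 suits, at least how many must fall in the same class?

By pigeonhole with 43 objects and 2 categories: ceiling(43/2).

Final answer: 22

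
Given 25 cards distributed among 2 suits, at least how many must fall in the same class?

By pigeonhole with 25 objects and 2 categories: ceiling(25/2).

Final answer: 13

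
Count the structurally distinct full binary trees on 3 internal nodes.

This is a standard Catalan-number count: the answer is C_n. Here n = 3.
Using C_0 = 1 and C_(k+1) = C_k x 2(2k+1)/(k+2), build up term by term: C_1=1, C_2=2, C_3=5.

Final answer: C_{3} = 5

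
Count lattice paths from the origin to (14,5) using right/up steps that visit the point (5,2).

Paths (0,0)->(5,2): C(7,2) = 21.
Paths (5,2)->(14,5): C(12,3) = 220.
By multiplication principle: 21 x 220.

Final answer: 4620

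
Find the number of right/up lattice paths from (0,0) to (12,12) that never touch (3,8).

Total paths to (12,12): C(24,12) = 2704156.
Paths through (3,8): C(11,8) x C(13,4) = 117975.
Avoiding (3,8): 2704156 - 117975.

Final answer: 2586181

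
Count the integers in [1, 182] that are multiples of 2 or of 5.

Multiples of 2: 91. Multiples of 5: 36. Of both (lcm=10): 18.
By inclusion-exclusion: 91 + 36 - 18.

Final answer: 109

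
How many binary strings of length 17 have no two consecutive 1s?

Classify by the final bit: ...0 gives a(n-1) strings, ...01 gives a(n-2) strings. Thus a(n) = a(n-1) + a(n-2) with a(1)=2, a(2)=3.
Computing successive values: a(1)=2, a(2)=3, a(3)=5, a(4)=8, a(5)=13, a(6)=21, a(7)=34, a(8)=55, a(9)=89, a(10)=144, a(11)=233, a(12)=377, a(13)=610, a(14)=987, a(15)=1597, a(16)=2584, a(17)=4181.

Final answer: 4181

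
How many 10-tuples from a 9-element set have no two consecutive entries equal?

Let g(n) count such strings. g(1) = 9, and each valid string of length n-1 extends in 8 ways (any symbol but the last), so g(n) = 8 g(n-1).
Total: g(10) = 9 x 8^9.

Final answer: 9 x 8^{9} = 1207959552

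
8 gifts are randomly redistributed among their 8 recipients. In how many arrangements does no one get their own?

D(n) = (n-1)(D(n-1) + D(n-2)), D(0)=1, D(1)=0.
D(2) = 1 x (0 + 1) = 1
D(3) = 2 x (1 + 0) = 2
D(4) = 3 x (2 + 1) = 9
D(5) = 4 x (9 + 2) = 44
D(6) = 5 x (44 + 9) = 265
D(7) = 6 x (265 + 44) = 1854
D(8) = 7 x (D(7) + D(6)) = 7 x (1854 + 265)

Final answer: D(8) = 14833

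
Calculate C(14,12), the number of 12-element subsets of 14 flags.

C(14,12) = 14!/(12! x 2!).

Final answer: \binom{14}{12} = 91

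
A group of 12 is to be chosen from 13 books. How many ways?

C(13,12) = 13!/(12! x 1!).

Final answer: \binom{13}{12} = 13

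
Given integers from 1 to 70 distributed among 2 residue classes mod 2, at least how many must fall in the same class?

By pigeonhole with 70 objects and 2 categories: ceiling(70/2).

Final answer: 35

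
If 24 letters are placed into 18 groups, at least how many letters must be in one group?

By the pigeonhole principle: ceiling(24/18).

Final answer: 2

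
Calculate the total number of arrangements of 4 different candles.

The number of ways to arrange 4 distinct objects is 4!.

Final answer: 4! = 24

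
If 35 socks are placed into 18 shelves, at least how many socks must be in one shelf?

By the pigeonhole principle: ceiling(35/18).

Final answer: 2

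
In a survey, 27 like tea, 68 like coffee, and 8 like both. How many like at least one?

|A union B| = |A| + |B| - |A intersect B| = 27 + 68 - 8.

Final answer: 87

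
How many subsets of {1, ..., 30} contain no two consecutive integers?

Condition on whether n belongs to the subset: if not, any valid subset of {1, ..., n-1} works (a(n-1)); if so, n-1 is excluded and the rest is a valid subset of {1, ..., n-2} (a(n-2)). Hence a(n) = a(n-1) + a(n-2), a(1)=2, a(2)=3.
Computing successive values: a(1)=2, a(2)=3, a(3)=5, a(4)=8, a(5)=13, a(6)=21, a(7)=34, a(8)=55, a(9)=89, a(10)=144, a(11)=233, a(12)=377, a(13)=610, a(14)=987, a(15)=1597, a(16)=2584, a(17)=4181, a(18)=6765, a(19)=10946, a(20)=17711, a(21)=28657, a(22)=46368, a(23)=75025, a(24)=121393, a(25)=196418, a(26)=317811, a(27)=514229, a(28)=832040, a(29)=1346269, a(30)=2178309.

Final answer: 2178309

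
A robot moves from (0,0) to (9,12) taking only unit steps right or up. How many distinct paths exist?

Each path has 9 right steps and 12 up steps in some order (21 steps total).
Choose which 12 of the 21 steps are up: C(21,12).

Final answer: C(21,12) = 293930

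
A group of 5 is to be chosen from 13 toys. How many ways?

C(13,5) = 13!/(5! x 8!).

Final answer: \binom{13}{5} = 1287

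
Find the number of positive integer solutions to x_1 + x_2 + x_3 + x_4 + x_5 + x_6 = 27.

Substitute x'_i = x_i - 1 (so x'_i >= 0). Then sum x'_i = 27 - 6 = 21.
Stars and bars: C(21+6-1, 6-1) = C(26,5).

Final answer: C(26,5) = 65780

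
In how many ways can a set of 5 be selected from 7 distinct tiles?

C(7,5) = 7!/(5! x (7-5)!).

Final answer: C(7,5) = 21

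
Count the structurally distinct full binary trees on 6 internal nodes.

The structures are counted by the Catalan number C_n. Here n = 6.
C_n = C(2n,n) - C(2n,n+1), so C_{6} = C(12,6) - C(12,7) = 924 - 792.

Final answer: C_{6} = 132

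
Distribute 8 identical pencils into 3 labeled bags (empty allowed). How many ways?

Stars and bars: C(n+k-1, k-1) = C(10,2).

Final answer: C(10,2) = 45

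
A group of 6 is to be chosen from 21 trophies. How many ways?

C(21,6) = 21!/(6! x 15!).

Final answer: \binom{21}{6} = 54264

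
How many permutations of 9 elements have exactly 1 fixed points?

Choose which 1 elements are fixed: C(9,1) = 9.
Derange the remaining 8 using D(j) = (j-1)(D(j-1) + D(j-2)), D(0)=1, D(1)=0: D(2)=1, D(3)=2, D(4)=9, D(5)=44, D(6)=265, D(7)=1854, D(8)=14833.
Total: 9 x 14833.

Final answer: C(9,1) D(8) = 133497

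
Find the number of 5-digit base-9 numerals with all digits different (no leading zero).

First digit: 8 (nonzero). Second: 8 (not first). Third: 7, etc.
Total: 8 x 8 x 7 x 6 x 5.

Final answer: 13440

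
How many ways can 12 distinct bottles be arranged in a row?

The number of ways to arrange 12 distinct objects is 12!.

Final answer: 12! = 479001600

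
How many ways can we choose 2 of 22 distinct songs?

C(22,2) = 22!/(2! x (22-2)!).

Final answer: C(22,2) = 231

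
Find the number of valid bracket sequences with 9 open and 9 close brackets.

This is a standard Catalan-number count: the answer is C_n. Here n = 9 (pairs).
Using C_0 = 1 and C_(k+1) = C_k x 2(2k+1)/(k+2), build up term by term: C_1=1, C_2=2, C_3=5, C_4=14, C_5=42, C_6=132, C_7=429, C_8=1430, C_9=4862.

Final answer: C_{9} = 4862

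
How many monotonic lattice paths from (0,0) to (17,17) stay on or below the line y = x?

Total monotonic paths to (17,17): C(34,17) = 2333606220.
Reflecting each bad path at its first crossing gives a bijection with paths to (16,18): C(34,18) = 2203961430.
Valid Dyck paths: 2333606220 - 2203961430.
(These counts are the Catalan numbers.)

Final answer: C_{17} = 129644790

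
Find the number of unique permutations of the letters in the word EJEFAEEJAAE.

Letters (A:3, E:5, F:1, J:2). Total letters: 11.
Permutations = 11!/(5! x 3! x 2!).

Final answer: 27720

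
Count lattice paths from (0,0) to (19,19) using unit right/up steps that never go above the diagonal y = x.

Total monotonic paths to (19,19): C(38,19) = 35345263800.
By the reflection principle, paths that go above the diagonal number C(38,20) = 33578000610.
Valid Dyck paths: 35345263800 - 33578000610.
(Equivalently, C_{19} = C(38,19)/20 = 35345263800/20.)

Final answer: C_{19} = 1767263190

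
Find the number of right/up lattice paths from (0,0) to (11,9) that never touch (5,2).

Total paths to (11,9): C(20,9) = 167960.
Paths through (5,2): C(7,2) x C(13,7) = 36036.
Avoiding (5,2): 167960 - 36036.

Final answer: 131924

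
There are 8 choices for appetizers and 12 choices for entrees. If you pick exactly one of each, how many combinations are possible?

By the multiplication principle: 8 x 12.

Final answer: 96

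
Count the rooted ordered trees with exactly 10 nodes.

The structures are counted by the Catalan number C_n. Here n = 10 - 1 = 9.
C_n = C(2n,n) - C(2n,n+1), so C_{9} = C(18,9) - C(18,10) = 48620 - 43758.

Final answer: C_{9} = 4862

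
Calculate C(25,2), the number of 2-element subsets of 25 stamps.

C(25,2) = 25!/(2! x (25-2)!).

Final answer: C(25,2) = 300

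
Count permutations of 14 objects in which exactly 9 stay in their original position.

Choose which 9 elements are fixed: C(14,9) = 2002.
Derange the remaining 5 using D(j) = (j-1)(D(j-1) + D(j-2)), D(0)=1, D(1)=0: D(2)=1, D(3)=2, D(4)=9, D(5)=44.
Total: 2002 x 44.

Final answer: C(14,9) D(5) = 88088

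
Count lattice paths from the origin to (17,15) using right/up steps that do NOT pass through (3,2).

Total paths to (17,15): C(32,15) = 565722720.
Paths through (3,2): C(5,2) x C(27,13) = 200583000.
Avoiding (3,2): 565722720 - 200583000.

Final answer: 365139720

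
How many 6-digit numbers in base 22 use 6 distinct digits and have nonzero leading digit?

The leading digit has 21 choices (anything but zero); the next has 21 (anything but the first), then 20, and so on, one fewer each time.
Total: 21 x 21 x 20 x 19 x 18 x 17.

Final answer: 51279480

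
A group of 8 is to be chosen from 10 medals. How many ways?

C(10,8) = 10!/(8! x (10-8)!).

Final answer: C(10,8) = 45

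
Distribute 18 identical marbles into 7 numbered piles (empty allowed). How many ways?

Stars and bars: C(n+k-1, k-1) = C(24,6).

Final answer: C(24,6) = 134596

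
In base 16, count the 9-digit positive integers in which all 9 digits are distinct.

The leading digit has 15 choices (anything but zero); the next has 15 (anything but the first), then 14, and so on, one fewer each time.
Total: 15 x 15 x 14 x 13 x 12 x 11 x 10 x 9 x 8.

Final answer: 3891888000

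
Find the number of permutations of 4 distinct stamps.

The number of ways to arrange 4 distinct objects is 4!.

Final answer: 4! = 24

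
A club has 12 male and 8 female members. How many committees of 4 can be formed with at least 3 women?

Sum over valid woman counts:
C(8,3)C(12,1) = 672
C(8,4)C(12,0) = 70
Total: 672 + 70.

Final answer: 742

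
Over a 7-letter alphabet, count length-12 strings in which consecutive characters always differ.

First character: 7 choices. Each subsequent: 6 choices (must differ from the previous one).
Total: 7 x 6^11.

Final answer: 7 x 6^{11} = 2539579392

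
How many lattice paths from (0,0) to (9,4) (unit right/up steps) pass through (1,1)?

Paths (0,0)->(1,1): C(2,1) = 2.
Paths (1,1)->(9,4): C(11,3) = 165.
By multiplication principle: 2 x 165.

Final answer: 330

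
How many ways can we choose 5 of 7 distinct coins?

C(7,5) = 7!/(5! x (7-5)!).

Final answer: C(7,5) = 21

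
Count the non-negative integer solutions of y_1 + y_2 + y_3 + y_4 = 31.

Stars and bars with 31 stars and 3 bars:
C(31+4-1, 4-1) = C(34,3).

Final answer: C(34,3) = 5984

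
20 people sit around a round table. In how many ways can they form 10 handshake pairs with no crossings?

This is a standard Catalan-number count: the answer is C_n. Here n = 20/2 = 10.
C_n = (2n)!/(n!(n+1)!), so C_{10} = 20!/(10! x 11!) = C(20,10)/11 = 184756/11.

Final answer: C_{10} = 16796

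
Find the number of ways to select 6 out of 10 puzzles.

C(10,6) = 10!/(6! x 4!).

Final answer: \binom{10}{6} = 210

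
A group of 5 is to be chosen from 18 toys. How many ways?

C(18,5) = 18!/(5! x (18-5)!).

Final answer: C(18,5) = 8568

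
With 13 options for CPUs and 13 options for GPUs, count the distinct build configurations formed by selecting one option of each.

By the multiplication principle: 13 x 13.

Final answer: 169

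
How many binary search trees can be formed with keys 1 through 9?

The structures are counted by the Catalan number C_n. Here n = 9.
C_n = (2n)!/(n!(n+1)!), so C_{9} = 18!/(9! x 10!) = C(18,9)/10 = 48620/10.

Final answer: C_{9} = 4862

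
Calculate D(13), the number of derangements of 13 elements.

Use the recurrence D(n) = (n-1)(D(n-1) + D(n-2)) with D(0)=1, D(1)=0.
Building up: D(2)=1, D(3)=2, D(4)=9, D(5)=44, D(6)=265, D(7)=1854, D(8)=14833, D(9)=133496, D(10)=1334961, D(11)=14684570, D(12)=176214841.
D(13) = 12 x (D(12) + D(11)) = 12 x (176214841 + 14684570).

Final answer: D(13) = 2290792932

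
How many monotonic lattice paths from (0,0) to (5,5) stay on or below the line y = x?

Total monotonic paths to (5,5): C(10,5) = 252.
Paths that cross above y=x (reflection bijection): C(10,6) = 210.
Valid Dyck paths: 252 - 210.
(These counts are the Catalan numbers.)

Final answer: C_{5} = 42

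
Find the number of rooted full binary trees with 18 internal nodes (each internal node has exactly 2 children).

This is counted by the nth Catalan number C_n. Here n = 18.
C_n = C(2n,n)/(n+1), so C_{18} = C(36,18)/19 = 9075135300/19.

Final answer: C_{18} = 477638700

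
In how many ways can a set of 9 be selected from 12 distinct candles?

C(12,9) = 12!/(9! x 3!).

Final answer: \binom{12}{9} = 220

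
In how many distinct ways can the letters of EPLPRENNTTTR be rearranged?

Letters (E:2, L:1, N:2, P:2, R:2, T:3). Total letters: 12.
Permutations = 12!/(3! x 2! x 2! x 2! x 2!).

Final answer: 4989600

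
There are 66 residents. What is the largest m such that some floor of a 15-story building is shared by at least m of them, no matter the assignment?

There are 15 possible values for floor of a 15-story building. With 66 residents and 15 categories, by pigeonhole: ceiling(66/15).

Final answer: 5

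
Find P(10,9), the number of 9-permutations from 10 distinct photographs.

P(10,9) = 10!/(10-9)! = 10!/1!.

Final answer: P(10,9) = 3628800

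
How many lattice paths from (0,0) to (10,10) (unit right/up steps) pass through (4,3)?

Paths (0,0)->(4,3): C(7,3) = 35.
Paths (4,3)->(10,10): C(13,7) = 1716.
By multiplication principle: 35 x 1716.

Final answer: 60060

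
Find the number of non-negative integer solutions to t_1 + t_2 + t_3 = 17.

Stars and bars with 17 stars and 2 bars:
C(17+3-1, 3-1) = C(19,2).

Final answer: C(19,2) = 171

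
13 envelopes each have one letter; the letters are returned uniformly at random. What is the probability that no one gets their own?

D(n) = (n-1)(D(n-1) + D(n-2)), D(0)=1, D(1)=0.
Building up: D(2)=1, D(3)=2, D(4)=9, D(5)=44, D(6)=265, D(7)=1854, D(8)=14833, D(9)=133496, D(10)=1334961, D(11)=14684570, D(12)=176214841, D(13)=2290792932.
Total arrangements: 13! = 6227020800.
Probability = D(13)/13! = 63633137/172972800.

Final answer: D(13)/13! = 2290792932/6227020800 = 0.367879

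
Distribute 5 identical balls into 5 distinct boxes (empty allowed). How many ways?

Stars and bars: C(n+k-1, k-1) = C(9,4).

Final answer: C(9,4) = 126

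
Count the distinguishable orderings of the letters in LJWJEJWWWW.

Letters (E:1, J:3, L:1, W:5). Total letters: 10.
Permutations = 10!/(5! x 3!).

Final answer: 5040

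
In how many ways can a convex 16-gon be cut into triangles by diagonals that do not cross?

The structures are counted by the Catalan number C_n. Here n = 16 - 2 = 14.
C_n = C(2n,n) - C(2n,n+1), so C_{14} = C(28,14) - C(28,15) = 40116600 - 37442160.

Final answer: C_{14} = 2674440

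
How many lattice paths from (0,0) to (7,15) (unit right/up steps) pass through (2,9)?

Paths (0,0)->(2,9): C(11,9) = 55.
Paths (2,9)->(7,15): C(11,6) = 462.
By multiplication principle: 55 x 462.

Final answer: 25410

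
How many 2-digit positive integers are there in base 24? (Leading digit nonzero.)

In base 24, the leading digit has 23 choices (1..23); each of the remaining 1 digits has 24 choices.
Total: 23 x 24^1.

Final answer: 552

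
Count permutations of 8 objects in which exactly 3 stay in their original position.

Choose which 3 elements are fixed: C(8,3) = 56.
Derange the remaining 5 using D(j) = (j-1)(D(j-1) + D(j-2)), D(0)=1, D(1)=0: D(2)=1, D(3)=2, D(4)=9, D(5)=44.
Total: 56 x 44.

Final answer: C(8,3) D(5) = 2464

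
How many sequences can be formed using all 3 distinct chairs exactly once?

The number of ways to arrange 3 distinct objects is 3!.

Final answer: 3! = 6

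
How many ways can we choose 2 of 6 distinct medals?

C(6,2) = 6!/(2! x (6-2)!).

Final answer: C(6,2) = 15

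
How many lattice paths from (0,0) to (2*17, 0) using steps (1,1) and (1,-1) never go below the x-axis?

Total monotonic paths to (17,17): C(34,17) = 2333606220.
Paths that cross above y=x (reflection bijection): C(34,18) = 2203961430.
Valid Dyck paths: 2333606220 - 2203961430.
(This is the Catalan number C_{17}.)

Final answer: C_{17} = 129644790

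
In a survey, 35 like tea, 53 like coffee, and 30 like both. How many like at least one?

|A union B| = |A| + |B| - |A intersect B| = 35 + 53 - 30.

Final answer: 58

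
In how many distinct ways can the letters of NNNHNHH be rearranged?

Letters (H:3, N:4). Total letters: 7.
Permutations = 7!/(4! x 3!).

Final answer: 35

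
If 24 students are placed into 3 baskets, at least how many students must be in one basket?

By the pigeonhole principle: ceiling(24/3).

Final answer: 8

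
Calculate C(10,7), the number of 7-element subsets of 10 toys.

C(10,7) = 10!/(7! x (10-7)!).

Final answer: C(10,7) = 120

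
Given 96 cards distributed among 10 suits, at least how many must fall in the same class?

By pigeonhole with 96 objects and 10 categories: ceiling(96/10).

Final answer: 10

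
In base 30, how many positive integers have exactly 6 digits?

In base 30, the leading digit has 29 choices (1..29); each of the remaining 5 digits has 30 choices.
Total: 29 x 30^5.

Final answer: 704700000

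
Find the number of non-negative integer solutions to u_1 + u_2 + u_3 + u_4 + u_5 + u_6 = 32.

Stars and bars with 32 stars and 5 bars:
C(32+6-1, 6-1) = C(37,5).

Final answer: C(37,5) = 435897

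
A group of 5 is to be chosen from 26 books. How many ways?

C(26,5) = 26!/(5! x 21!).

Final answer: \binom{26}{5} = 65780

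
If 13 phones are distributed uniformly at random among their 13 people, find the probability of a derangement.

Derangements satisfy D(n) = (n-1)(D(n-1) + D(n-2)), starting from D(0)=1, D(1)=0.
Building up: D(2)=1, D(3)=2, D(4)=9, D(5)=44, D(6)=265, D(7)=1854, D(8)=14833, D(9)=133496, D(10)=1334961, D(11)=14684570, D(12)=176214841, D(13)=2290792932.
Total arrangements: 13! = 6227020800.
Probability = D(13)/13! = 63633137/172972800.

Final answer: D(13)/13! = 2290792932/6227020800 = 0.367879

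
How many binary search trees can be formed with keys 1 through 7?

This is a standard Catalan-number count: the answer is C_n. Here n = 7.
Using C_0 = 1 and C_(k+1) = C_k x 2(2k+1)/(k+2), build up term by term: C_1=1, C_2=2, C_3=5, C_4=14, C_5=42, C_6=132, C_7=429.

Final answer: C_{7} = 429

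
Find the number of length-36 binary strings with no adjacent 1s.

Classify by the final bit: ...0 gives a(n-1) strings, ...01 gives a(n-2) strings. Thus a(n) = a(n-1) + a(n-2) with a(1)=2, a(2)=3.
Building up term by term: a(1)=2, a(2)=3, a(3)=5, a(4)=8, a(5)=13, a(6)=21, a(7)=34, a(8)=55, a(9)=89, a(10)=144, a(11)=233, a(12)=377, a(13)=610, a(14)=987, a(15)=1597, a(16)=2584, a(17)=4181, a(18)=6765, a(19)=10946, a(20)=17711, a(21)=28657, a(22)=46368, a(23)=75025, a(24)=121393, a(25)=196418, a(26)=317811, a(27)=514229, a(28)=832040, a(29)=1346269, a(30)=2178309, a(31)=3524578, a(32)=5702887, a(33)=9227465, a(34)=14930352, a(35)=24157817, a(36)=39088169.

Final answer: 39088169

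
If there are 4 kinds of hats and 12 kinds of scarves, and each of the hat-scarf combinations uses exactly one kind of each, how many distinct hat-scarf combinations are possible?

By the multiplication principle: 4 x 12.

Final answer: 48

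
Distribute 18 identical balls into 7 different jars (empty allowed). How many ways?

Stars and bars: C(n+k-1, k-1) = C(24,6).

Final answer: C(24,6) = 134596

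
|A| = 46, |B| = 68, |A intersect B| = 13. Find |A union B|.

|A union B| = |A| + |B| - |A intersect B| = 46 + 68 - 13.

Final answer: 101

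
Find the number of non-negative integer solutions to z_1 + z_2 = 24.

Stars and bars with 24 stars and 1 bars:
C(24+2-1, 2-1) = C(25,1).

Final answer: C(25,1) = 25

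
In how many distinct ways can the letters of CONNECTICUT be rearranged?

Letters (C:3, E:1, I:1, N:2, O:1, T:2, U:1). Total letters: 11.
Permutations = 11!/(3! x 2! x 2!).

Final answer: 1663200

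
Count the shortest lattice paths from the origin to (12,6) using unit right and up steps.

Each path has 12 right steps and 6 up steps in some order (18 steps total).
Choose which 6 of the 18 steps are up: C(18,6).

Final answer: C(18,6) = 18564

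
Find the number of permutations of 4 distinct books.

The number of ways to arrange 4 distinct objects is 4!.

Final answer: 4! = 24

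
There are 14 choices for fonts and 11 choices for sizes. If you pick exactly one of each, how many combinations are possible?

By the multiplication principle: 14 x 11.

Final answer: 154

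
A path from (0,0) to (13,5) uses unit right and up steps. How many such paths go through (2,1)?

Paths (0,0)->(2,1): C(3,1) = 3.
Paths (2,1)->(13,5): C(15,4) = 1365.
By multiplication principle: 3 x 1365.

Final answer: 4095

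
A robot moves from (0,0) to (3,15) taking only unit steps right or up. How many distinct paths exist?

Each path has 3 right steps and 15 up steps in some order (18 steps total).
Choose which 15 of the 18 steps are up: C(18,15).

Final answer: C(18,15) = 816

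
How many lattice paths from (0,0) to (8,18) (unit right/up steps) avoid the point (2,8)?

Total paths to (8,18): C(26,18) = 1562275.
Paths through (2,8): C(10,8) x C(16,10) = 360360.
Avoiding (2,8): 1562275 - 360360.

Final answer: 1201915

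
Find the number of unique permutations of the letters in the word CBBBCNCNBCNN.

Letters (B:4, C:4, N:4). Total letters: 12.
Permutations = 12!/(4! x 4! x 4!).

Final answer: 34650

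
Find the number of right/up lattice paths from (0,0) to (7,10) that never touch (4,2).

Total paths to (7,10): C(17,10) = 19448.
Paths through (4,2): C(6,2) x C(11,8) = 2475.
Avoiding (4,2): 19448 - 2475.

Final answer: 16973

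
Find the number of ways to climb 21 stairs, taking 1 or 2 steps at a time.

Let f(n) count the ways. The last step is size 1 or 2, so f(n) = f(n-1) + f(n-2) with f(1)=1, f(2)=2.
Iterating the recurrence: f(1)=1, f(2)=2, f(3)=3, f(4)=5, f(5)=8, f(6)=13, f(7)=21, f(8)=34, f(9)=55, f(10)=89, f(11)=144, f(12)=233, f(13)=377, f(14)=610, f(15)=987, f(16)=1597, f(17)=2584, f(18)=4181, f(19)=6765, f(20)=10946, f(21)=17711.

Final answer: 17711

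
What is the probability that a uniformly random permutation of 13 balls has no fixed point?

Use the recurrence D(n) = (n-1)(D(n-1) + D(n-2)) with D(0)=1, D(1)=0.
Building up: D(2)=1, D(3)=2, D(4)=9, D(5)=44, D(6)=265, D(7)=1854, D(8)=14833, D(9)=133496, D(10)=1334961, D(11)=14684570, D(12)=176214841, D(13)=2290792932.
Total arrangements: 13! = 6227020800.
Probability = D(13)/13! = 63633137/172972800.

Final answer: D(13)/13! = 2290792932/6227020800 = 0.367879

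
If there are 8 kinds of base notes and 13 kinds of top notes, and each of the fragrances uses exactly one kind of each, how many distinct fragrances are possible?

By the multiplication principle: 8 x 13.

Final answer: 104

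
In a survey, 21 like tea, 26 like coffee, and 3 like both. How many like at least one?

|A union B| = |A| + |B| - |A intersect B| = 21 + 26 - 3.

Final answer: 44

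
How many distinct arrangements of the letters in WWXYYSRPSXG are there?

Letters (G:1, P:1, R:1, S:2, W:2, X:2, Y:2). Total letters: 11.
Permutations = 11!/(2! x 2! x 2! x 2!).

Final answer: 2494800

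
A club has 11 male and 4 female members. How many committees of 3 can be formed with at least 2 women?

Sum over valid woman counts:
C(4,2)C(11,1) = 66
C(4,3)C(11,0) = 4
Total: 66 + 4.

Final answer: 70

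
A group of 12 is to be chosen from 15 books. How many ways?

C(15,12) = 15!/(12! x 3!).

Final answer: \binom{15}{12} = 455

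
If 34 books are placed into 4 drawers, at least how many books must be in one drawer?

By the pigeonhole principle: ceiling(34/4).

Final answer: 9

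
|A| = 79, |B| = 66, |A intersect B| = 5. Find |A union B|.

|A union B| = |A| + |B| - |A intersect B| = 79 + 66 - 5.

Final answer: 140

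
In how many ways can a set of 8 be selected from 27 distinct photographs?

C(27,8) = 27!/(8! x 19!).

Final answer: \binom{27}{8} = 2220075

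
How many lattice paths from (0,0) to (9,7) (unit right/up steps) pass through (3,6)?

Paths (0,0)->(3,6): C(9,6) = 84.
Paths (3,6)->(9,7): C(7,1) = 7.
By multiplication principle: 84 x 7.

Final answer: 588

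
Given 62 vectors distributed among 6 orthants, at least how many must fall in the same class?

By pigeonhole with 62 objects and 6 categories: ceiling(62/6).

Final answer: 11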